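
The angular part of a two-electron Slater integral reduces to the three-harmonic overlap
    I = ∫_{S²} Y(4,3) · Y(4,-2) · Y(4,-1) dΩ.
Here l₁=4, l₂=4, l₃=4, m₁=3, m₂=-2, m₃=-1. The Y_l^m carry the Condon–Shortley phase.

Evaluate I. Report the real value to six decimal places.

m-sum 0 ✓  L=12 even ✓  0≤4≤8 ✓
Π(2lᵢ+1) = 9×9×9 = 729
triangle coeff Δ(4,4,4) = 1/450450
Σ_t [0,4]: t=0:+1/13824 t=1:−1/216 t=2:+1/64 t=3:−1/216 t=4:+1/13824 = 5/768
(3j)²=18/1001 [(4 4 4; 0 0 0)], sign=+1
Σ_t [0,1]: t=0:+1/576 t=1:−1/864 = 1/1728
(3j)²=5/1287 [(4 4 4; 3 -2 -1)], sign=-1
⇒ 4πI² = 7290/143143
I = (-1)√(7290/143143/(4π)) = -0.06366105

-0.063661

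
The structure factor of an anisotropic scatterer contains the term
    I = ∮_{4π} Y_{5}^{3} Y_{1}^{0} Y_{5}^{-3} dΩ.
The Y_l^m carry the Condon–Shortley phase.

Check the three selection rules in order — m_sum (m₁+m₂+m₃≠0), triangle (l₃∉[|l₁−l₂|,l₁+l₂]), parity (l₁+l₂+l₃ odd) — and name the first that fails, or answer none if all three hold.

azimuthal sum: 3 + 0 − 3 = 0  ✓
4 ≤ 5 ≤ 6 (triangle on l)  ✓
L = 5 + 1 + 5 = 11 (odd)  ✗

parity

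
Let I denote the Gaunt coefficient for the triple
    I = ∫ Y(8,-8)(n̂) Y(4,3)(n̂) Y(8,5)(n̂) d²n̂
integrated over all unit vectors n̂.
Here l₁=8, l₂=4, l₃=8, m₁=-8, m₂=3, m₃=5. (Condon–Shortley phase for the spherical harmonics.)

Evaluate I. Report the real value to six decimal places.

Rules hold: Σm=0, L=20 even, 4≤8≤12.
N = 17·9·17 = 2601
Δ = 4!·12!·4!/21! = 1/185175900
Racah Σ t=0..4: t=0:+1/557383680 t=1:−1/21772800 t=2:+1/8294400 t=3:−1/21772800 t=4:+1/557383680 = 1/30965760
⇒ 3j(8 4 8; 0 0 0)² = 36/4199, sgn +1
Racah Σ t=4..4: t=4:+1/68976230400 = 1/68976230400
⇒ 3j(8 4 8; -8 3 5)² = 13/2907, sgn -1
4πI² = N·(3j₀)²·(3jₘ)² = 36/361
I = -1·√(0.099723/4π) = -0.08908257

-0.089083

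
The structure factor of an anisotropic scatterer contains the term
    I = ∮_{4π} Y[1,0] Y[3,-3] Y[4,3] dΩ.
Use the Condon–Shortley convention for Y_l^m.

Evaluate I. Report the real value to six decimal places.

-0.162868

m-sum 0 ✓  L=8 even ✓  2≤4≤4 ✓
Π(2lᵢ+1) = 3×7×9 = 189
triangle coeff Δ(1,3,4) = 1/252
Σ_t [0,0]: t=0:+1/36 = 1/36
(3j)²=4/63 [(1 3 4; 0 0 0)], sign=+1
Σ_t [0,0]: t=0:+1/720 = 1/720
(3j)²=1/36 [(1 3 4; 0 -3 3)], sign=-1
⇒ 4πI² = 1/3
I = (-1)√(1/3/(4π)) = -0.16286750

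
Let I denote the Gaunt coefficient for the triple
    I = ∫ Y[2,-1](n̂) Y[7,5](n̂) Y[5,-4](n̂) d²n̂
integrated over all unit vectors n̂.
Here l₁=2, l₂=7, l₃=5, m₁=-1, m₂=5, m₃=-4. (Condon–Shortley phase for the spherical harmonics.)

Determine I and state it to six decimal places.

-0.237707

Checks pass: Σm=0; 14 even; l₃=5∈[5,9].
(2·2+1)(2·7+1)(2·5+1) = 825
Δ: 4! 0! 10! / 15! → 1/15015
sum: t=2:+1/57600 = 1/57600
3j²(2 7 5; 0 0 0) = Δ·Π!·Σ² = 21/715  (sign -1)
sum: t=3:−1/2177280 = -1/2177280
3j²(2 7 5; -1 5 -4) = Δ·Π!·Σ² = 8/273  (sign +1)
combine: 4πI² = 825·21/715·8/273 = 120/169
take √, sign -1: I = -0.23770720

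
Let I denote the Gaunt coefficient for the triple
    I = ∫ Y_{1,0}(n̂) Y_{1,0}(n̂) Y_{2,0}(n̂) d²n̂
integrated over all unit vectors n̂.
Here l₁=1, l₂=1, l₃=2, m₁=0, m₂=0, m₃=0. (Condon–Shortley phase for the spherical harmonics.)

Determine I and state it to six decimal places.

0.252313

Rules hold: Σm=0, L=4 even, 0≤2≤2.
N = 3·3·5 = 45
Δ = 0!·2!·2!/5! = 1/30
Racah Σ t=0..0: t=0:+1/1 = 1/1
⇒ 3j(1 1 2; 0 0 0)² = 2/15, sgn +1
(m-triple is (0,0,0) — same symbol as above.)
4πI² = N·(3j₀)²·(3jₘ)² = 4/5
I = +1·√(0.8/4π) = 0.25231325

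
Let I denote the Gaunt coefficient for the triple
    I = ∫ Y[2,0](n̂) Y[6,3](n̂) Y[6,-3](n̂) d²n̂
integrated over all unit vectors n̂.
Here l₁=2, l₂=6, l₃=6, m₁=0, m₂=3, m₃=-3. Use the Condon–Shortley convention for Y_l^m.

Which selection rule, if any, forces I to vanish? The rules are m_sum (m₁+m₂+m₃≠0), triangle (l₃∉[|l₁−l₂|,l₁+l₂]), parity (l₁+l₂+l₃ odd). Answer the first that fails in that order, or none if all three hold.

azimuthal sum: 0 + 3 − 3 = 0  ✓
4 ≤ 6 ≤ 8 (triangle on l)  ✓
L = 2 + 6 + 6 = 14 (even)  ✓

none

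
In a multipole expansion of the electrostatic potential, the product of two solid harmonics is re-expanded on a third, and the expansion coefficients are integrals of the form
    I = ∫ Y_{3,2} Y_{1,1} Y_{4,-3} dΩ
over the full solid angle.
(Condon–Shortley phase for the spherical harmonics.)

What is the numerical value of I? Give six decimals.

-0.282095

Checks pass: Σm=0; 8 even; l₃=4∈[2,4].
(2·3+1)(2·1+1)(2·4+1) = 189
Δ: 0! 6! 2! / 9! → 1/252
sum: t=0:+1/36 = 1/36
3j²(3 1 4; 0 0 0) = Δ·Π!·Σ² = 4/63  (sign +1)
sum: t=0:+1/240 = 1/240
3j²(3 1 4; 2 1 -3) = Δ·Π!·Σ² = 1/12  (sign -1)
combine: 4πI² = 189·4/63·1/12 = 1/1
take √, sign -1: I = -0.28209479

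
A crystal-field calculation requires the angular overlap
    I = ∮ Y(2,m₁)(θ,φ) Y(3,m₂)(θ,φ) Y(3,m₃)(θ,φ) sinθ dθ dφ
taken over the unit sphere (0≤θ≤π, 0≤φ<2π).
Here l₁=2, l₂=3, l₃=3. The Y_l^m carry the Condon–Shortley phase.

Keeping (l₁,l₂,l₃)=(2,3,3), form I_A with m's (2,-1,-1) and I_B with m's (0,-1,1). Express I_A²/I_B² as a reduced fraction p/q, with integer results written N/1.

8/3

l's match ⇒ only the (l;m) 3-j factors differ between A and B.
A: triangle coeff Δ(2,3,3) = 1/3780; Σ_t [0,0]: t=0:+1/16 = 1/16; (3j)²=2/35 [(2 3 3; 2 -1 -1)], sign=+1
B: triangle coeff Δ(2,3,3) = 1/3780; Σ_t [0,2]: t=0:+1/16 t=1:−1/6 t=2:+1/96 = -3/32; (3j)²=3/140 [(2 3 3; 0 -1 1)], sign=-1
I_A²/I_B² = (2/35)/(3/140) = 8/3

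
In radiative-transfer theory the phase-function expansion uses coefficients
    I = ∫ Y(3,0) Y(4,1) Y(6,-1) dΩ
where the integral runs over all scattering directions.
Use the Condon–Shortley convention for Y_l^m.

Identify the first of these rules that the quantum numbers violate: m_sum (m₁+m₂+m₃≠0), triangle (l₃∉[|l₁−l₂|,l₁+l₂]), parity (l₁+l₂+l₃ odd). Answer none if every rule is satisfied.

parity

Σmᵢ = 0  ✓
l₃∈[|l₁−l₂|,l₁+l₂]=[1,7], have l₃=6  ✓
Σlᵢ = 13 ⇒ odd  ✗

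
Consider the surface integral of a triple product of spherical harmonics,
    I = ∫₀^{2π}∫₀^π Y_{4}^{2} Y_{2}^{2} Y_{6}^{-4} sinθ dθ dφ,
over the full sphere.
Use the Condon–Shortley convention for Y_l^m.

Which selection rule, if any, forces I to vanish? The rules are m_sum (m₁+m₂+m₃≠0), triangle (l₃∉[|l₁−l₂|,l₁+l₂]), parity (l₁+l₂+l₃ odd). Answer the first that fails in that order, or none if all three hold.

azimuthal sum: 2 + 2 − 4 = 0  ✓
2 ≤ 6 ≤ 6 (triangle on l)  ✓
L = 4 + 2 + 6 = 12 (even)  ✓

none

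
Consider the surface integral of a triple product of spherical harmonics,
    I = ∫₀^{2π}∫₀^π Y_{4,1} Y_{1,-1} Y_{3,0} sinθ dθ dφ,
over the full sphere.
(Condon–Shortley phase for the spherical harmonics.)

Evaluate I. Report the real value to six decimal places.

-0.194664

Checks pass: Σm=0; 8 even; l₃=3∈[3,5].
(2·4+1)(2·1+1)(2·3+1) = 189
Δ: 2! 6! 0! / 9! → 1/252
sum: t=1:−1/36 = -1/36
3j²(4 1 3; 0 0 0) = Δ·Π!·Σ² = 4/63  (sign +1)
sum: t=0:+1/72 = 1/72
3j²(4 1 3; 1 -1 0) = Δ·Π!·Σ² = 5/126  (sign -1)
combine: 4πI² = 189·4/63·5/126 = 10/21
take √, sign -1: I = -0.19466390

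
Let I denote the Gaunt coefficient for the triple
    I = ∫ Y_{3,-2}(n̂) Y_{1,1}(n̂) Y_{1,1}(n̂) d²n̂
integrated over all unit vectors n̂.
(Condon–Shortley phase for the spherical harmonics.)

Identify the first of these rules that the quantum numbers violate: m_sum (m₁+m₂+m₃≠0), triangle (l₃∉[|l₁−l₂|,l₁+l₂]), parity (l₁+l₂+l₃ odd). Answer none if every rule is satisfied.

Σmᵢ = 0  ✓
l₃∈[|l₁−l₂|,l₁+l₂]=[2,4], have l₃=1  ✗
Σlᵢ = 5 ⇒ odd

triangle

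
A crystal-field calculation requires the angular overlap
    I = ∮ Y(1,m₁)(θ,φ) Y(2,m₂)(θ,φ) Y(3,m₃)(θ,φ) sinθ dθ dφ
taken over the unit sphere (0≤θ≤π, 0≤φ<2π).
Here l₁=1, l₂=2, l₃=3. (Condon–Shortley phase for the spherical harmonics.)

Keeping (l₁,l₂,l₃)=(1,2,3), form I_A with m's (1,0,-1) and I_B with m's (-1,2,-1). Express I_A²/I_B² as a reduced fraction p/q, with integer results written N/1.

Shared (l₁,l₂,l₃)=(1,2,3): N and (l;000)² cancel in I_A²/I_B².
A: Δ = 0!·2!·4!/7! = 1/105; Racah Σ t=0..0: t=0:+1/8 = 1/8; ⇒ 3j(1 2 3; 1 0 -1)² = 2/35, sgn +1
B: Δ = 0!·2!·4!/7! = 1/105; Racah Σ t=0..0: t=0:+1/48 = 1/48; ⇒ 3j(1 2 3; -1 2 -1)² = 1/105, sgn +1
I_A²/I_B² = (2/35)/(1/105) = 6/1

6/1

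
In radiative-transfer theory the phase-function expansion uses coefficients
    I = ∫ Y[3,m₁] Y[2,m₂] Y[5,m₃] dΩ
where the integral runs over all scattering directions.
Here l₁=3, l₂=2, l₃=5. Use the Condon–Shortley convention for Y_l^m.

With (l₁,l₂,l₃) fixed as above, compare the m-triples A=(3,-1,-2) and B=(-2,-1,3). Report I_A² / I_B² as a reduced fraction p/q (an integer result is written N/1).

1/16

Shared (l₁,l₂,l₃)=(3,2,5): N and (l;000)² cancel in I_A²/I_B².
A: Δ = 0!·6!·4!/11! = 1/2310; Racah Σ t=0..0: t=0:+1/4320 = 1/4320; ⇒ 3j(3 2 5; 3 -1 -2)² = 1/330, sgn -1
B: Δ = 0!·6!·4!/11! = 1/2310; Racah Σ t=0..0: t=0:+1/720 = 1/720; ⇒ 3j(3 2 5; -2 -1 3)² = 8/165, sgn +1
I_A²/I_B² = (1/330)/(8/165) = 1/16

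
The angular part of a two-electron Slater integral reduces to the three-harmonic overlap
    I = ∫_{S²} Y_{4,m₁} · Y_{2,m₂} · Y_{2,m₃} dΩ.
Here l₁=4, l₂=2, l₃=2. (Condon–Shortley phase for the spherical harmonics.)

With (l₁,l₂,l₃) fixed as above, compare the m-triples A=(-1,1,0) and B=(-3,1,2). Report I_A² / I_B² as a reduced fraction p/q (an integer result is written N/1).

6/7

l's match ⇒ only the (l;m) 3-j factors differ between A and B.
A: triangle coeff Δ(4,2,2) = 1/630; Σ_t [3,3]: t=3:−1/24 = -1/24; (3j)²=1/21 [(4 2 2; -1 1 0)], sign=-1
B: triangle coeff Δ(4,2,2) = 1/630; Σ_t [3,3]: t=3:−1/144 = -1/144; (3j)²=1/18 [(4 2 2; -3 1 2)], sign=-1
I_A²/I_B² = (1/21)/(1/18) = 6/7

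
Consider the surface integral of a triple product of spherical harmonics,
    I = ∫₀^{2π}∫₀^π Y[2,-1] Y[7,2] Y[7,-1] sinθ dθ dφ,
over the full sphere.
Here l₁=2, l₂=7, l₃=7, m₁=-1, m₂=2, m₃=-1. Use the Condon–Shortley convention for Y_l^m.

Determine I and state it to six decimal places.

0.077064

Rules hold: Σm=0, L=16 even, 5≤7≤9.
N = 5·15·15 = 1125
Δ = 2!·2!·12!/17! = 1/185640
Racah Σ t=0..2: t=0:+1/2419200 t=1:−1/518400 t=2:+1/2419200 = -1/907200
⇒ 3j(2 7 7; 0 0 0)² = 56/3315, sgn +1
Racah Σ t=1..2: t=1:−1/1935360 t=2:+1/1209600 = 1/3225600
⇒ 3j(2 7 7; -1 2 -1)² = 243/61880, sgn +1
4πI² = N·(3j₀)²·(3jₘ)² = 3645/48841
I = +1·√(0.0746299/4π) = 0.07706400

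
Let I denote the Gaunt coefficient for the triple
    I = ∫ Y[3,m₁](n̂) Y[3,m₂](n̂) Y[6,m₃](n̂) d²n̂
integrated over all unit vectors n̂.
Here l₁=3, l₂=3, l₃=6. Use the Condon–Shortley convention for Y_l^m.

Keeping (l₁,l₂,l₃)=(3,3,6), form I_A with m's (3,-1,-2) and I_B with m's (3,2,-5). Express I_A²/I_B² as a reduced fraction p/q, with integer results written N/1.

l's match ⇒ only the (l;m) 3-j factors differ between A and B.
A: triangle coeff Δ(3,3,6) = 1/12012; Σ_t [0,0]: t=0:+1/34560 = 1/34560; (3j)²=1/429 [(3 3 6; 3 -1 -2)], sign=+1
B: triangle coeff Δ(3,3,6) = 1/12012; Σ_t [0,0]: t=0:+1/86400 = 1/86400; (3j)²=1/26 [(3 3 6; 3 2 -5)], sign=-1
I_A²/I_B² = (1/429)/(1/26) = 2/33

2/33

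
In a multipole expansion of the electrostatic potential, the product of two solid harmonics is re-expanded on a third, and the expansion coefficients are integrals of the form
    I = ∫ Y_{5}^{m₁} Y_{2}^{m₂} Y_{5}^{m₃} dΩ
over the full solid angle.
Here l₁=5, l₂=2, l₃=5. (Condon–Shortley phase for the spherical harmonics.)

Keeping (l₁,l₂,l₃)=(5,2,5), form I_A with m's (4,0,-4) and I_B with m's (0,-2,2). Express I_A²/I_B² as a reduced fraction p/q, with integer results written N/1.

l's match ⇒ only the (l;m) 3-j factors differ between A and B.
A: triangle coeff Δ(5,2,5) = 1/38610; Σ_t [0,1]: t=0:+1/20160 t=1:−1/40320 = 1/40320; (3j)²=6/715 [(5 2 5; 4 0 -4)], sign=-1
B: triangle coeff Δ(5,2,5) = 1/38610; Σ_t [0,0]: t=0:+1/2880 = 1/2880; (3j)²=14/429 [(5 2 5; 0 -2 2)], sign=-1
I_A²/I_B² = (6/715)/(14/429) = 9/35

9/35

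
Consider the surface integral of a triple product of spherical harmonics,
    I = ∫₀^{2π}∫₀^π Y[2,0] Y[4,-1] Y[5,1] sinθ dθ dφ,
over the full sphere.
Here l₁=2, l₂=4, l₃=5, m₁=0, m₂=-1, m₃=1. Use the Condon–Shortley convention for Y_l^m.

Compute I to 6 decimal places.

Σlᵢ=11 odd — θ-integrand is odd under cosθ→−cosθ; I=0

0.000000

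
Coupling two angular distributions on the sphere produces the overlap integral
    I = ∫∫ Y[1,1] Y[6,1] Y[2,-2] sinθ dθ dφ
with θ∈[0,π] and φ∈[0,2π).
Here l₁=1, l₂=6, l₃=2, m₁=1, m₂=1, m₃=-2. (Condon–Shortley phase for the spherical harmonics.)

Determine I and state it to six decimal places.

triangle: need 5≤l₃≤7, have 2; I=0

0.000000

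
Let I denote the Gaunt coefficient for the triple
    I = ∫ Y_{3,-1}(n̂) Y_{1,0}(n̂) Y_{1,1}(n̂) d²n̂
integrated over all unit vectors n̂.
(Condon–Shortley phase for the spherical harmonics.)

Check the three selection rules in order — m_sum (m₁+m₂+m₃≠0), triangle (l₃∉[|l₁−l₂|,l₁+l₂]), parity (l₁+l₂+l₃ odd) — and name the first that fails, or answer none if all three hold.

triangle

azimuthal sum: -1 + 0 + 1 = 0  ✓
2 ≤ 1 ≤ 4 (triangle on l)  ✗
L = 3 + 1 + 1 = 5 (odd)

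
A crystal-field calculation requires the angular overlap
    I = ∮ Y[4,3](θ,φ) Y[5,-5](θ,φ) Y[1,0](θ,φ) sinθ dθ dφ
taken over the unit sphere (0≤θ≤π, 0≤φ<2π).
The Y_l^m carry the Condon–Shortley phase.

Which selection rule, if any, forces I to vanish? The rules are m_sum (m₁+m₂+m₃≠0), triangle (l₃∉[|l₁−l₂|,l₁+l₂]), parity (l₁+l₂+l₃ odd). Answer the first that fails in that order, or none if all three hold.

m_sum

Σmᵢ = -2  ✗
l₃∈[|l₁−l₂|,l₁+l₂]=[1,9], have l₃=1
Σlᵢ = 10 ⇒ even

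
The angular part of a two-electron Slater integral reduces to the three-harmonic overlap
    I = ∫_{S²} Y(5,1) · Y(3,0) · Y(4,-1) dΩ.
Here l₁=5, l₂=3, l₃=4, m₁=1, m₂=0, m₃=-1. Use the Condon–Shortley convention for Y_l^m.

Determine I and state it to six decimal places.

m-sum 0 ✓  L=12 even ✓  2≤4≤8 ✓
Π(2lᵢ+1) = 11×7×9 = 693
triangle coeff Δ(5,3,4) = 1/180180
Σ_t [1,3]: t=1:−1/576 t=2:+1/144 t=3:−1/576 = 1/288
(3j)²=20/1001 [(5 3 4; 0 0 0)], sign=+1
Σ_t [1,3]: t=1:−1/432 t=2:+1/192 t=3:−1/1440 = 19/8640
(3j)²=361/30030 [(5 3 4; 1 0 -1)], sign=-1
⇒ 4πI² = 2166/13013
I = (-1)√(2166/13013/(4π)) = -0.11508947

-0.115089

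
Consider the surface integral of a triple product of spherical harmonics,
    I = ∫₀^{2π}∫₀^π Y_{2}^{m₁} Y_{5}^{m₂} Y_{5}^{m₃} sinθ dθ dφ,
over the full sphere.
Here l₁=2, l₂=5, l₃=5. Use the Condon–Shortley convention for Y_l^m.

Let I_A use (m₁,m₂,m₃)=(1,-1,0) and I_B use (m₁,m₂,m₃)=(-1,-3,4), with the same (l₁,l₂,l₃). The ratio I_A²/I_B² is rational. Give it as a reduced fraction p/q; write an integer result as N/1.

l's match ⇒ only the (l;m) 3-j factors differ between A and B.
A: triangle coeff Δ(2,5,5) = 1/38610; Σ_t [0,1]: t=0:+1/1152 t=1:−1/1440 = 1/5760; (3j)²=1/858 [(2 5 5; 1 -1 0)], sign=-1
B: triangle coeff Δ(2,5,5) = 1/38610; Σ_t [1,2]: t=1:−1/10080 t=2:+1/80640 = -1/11520; (3j)²=49/1430 [(2 5 5; -1 -3 4)], sign=+1
I_A²/I_B² = (1/858)/(49/1430) = 5/147

5/147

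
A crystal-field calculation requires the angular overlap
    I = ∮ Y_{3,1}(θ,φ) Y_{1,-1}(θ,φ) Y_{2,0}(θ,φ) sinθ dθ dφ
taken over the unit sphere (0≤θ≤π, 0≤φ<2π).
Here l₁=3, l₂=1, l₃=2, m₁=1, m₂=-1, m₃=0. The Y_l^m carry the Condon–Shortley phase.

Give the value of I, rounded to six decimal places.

Rules hold: Σm=0, L=6 even, 2≤2≤4.
N = 7·3·5 = 105
Δ = 2!·4!·0!/7! = 1/105
Racah Σ t=1..1: t=1:−1/4 = -1/4
⇒ 3j(3 1 2; 0 0 0)² = 3/35, sgn -1
Racah Σ t=0..0: t=0:+1/8 = 1/8
⇒ 3j(3 1 2; 1 -1 0)² = 2/35, sgn +1
4πI² = N·(3j₀)²·(3jₘ)² = 18/35
I = -1·√(0.514286/4π) = -0.20230066

-0.202301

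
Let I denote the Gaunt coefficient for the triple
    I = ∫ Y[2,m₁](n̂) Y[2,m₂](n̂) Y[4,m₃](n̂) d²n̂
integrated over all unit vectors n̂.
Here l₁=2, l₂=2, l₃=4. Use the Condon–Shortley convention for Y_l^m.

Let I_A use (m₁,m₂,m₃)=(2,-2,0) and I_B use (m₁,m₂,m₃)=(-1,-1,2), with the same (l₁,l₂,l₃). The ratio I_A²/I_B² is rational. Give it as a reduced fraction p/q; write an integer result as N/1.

l's match ⇒ only the (l;m) 3-j factors differ between A and B.
A: triangle coeff Δ(2,2,4) = 1/630; Σ_t [0,0]: t=0:+1/576 = 1/576; (3j)²=1/630 [(2 2 4; 2 -2 0)], sign=+1
B: triangle coeff Δ(2,2,4) = 1/630; Σ_t [0,0]: t=0:+1/36 = 1/36; (3j)²=4/63 [(2 2 4; -1 -1 2)], sign=+1
I_A²/I_B² = (1/630)/(4/63) = 1/40

1/40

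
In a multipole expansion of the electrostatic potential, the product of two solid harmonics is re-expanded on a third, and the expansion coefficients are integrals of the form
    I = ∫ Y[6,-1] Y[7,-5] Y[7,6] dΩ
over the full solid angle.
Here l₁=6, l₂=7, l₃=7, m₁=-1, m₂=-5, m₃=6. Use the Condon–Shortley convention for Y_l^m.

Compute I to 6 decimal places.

m-sum 0 ✓  L=20 even ✓  1≤7≤13 ✓
Π(2lᵢ+1) = 13×15×15 = 2925
triangle coeff Δ(6,7,7) = 1/2444321880
Σ_t [0,6]: t=0:+1/2612736000 t=1:−1/20736000 t=2:+1/1658880 t=3:−1/746496 t=4:+1/1658880 t=5:−1/20736000 t=6:+1/2612736000 = -1/4354560
(3j)²=1000/138567 [(6 7 7; 0 0 0)], sign=+1
Σ_t [1,2]: t=1:−1/435456000 t=2:+1/232243200 = 1/497664000
(3j)²=77/12920 [(6 7 7; -1 -5 6)], sign=-1
⇒ 4πI² = 13125/104329
I = (-1)√(13125/104329/(4π)) = -0.10005578

-0.100056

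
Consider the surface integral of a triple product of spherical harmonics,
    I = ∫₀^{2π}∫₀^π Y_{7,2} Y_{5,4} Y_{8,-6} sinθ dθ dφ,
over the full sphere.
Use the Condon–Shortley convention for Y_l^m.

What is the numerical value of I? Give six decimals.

-0.146782

Rules hold: Σm=0, L=20 even, 2≤8≤12.
N = 15·11·17 = 2805
Δ = 4!·10!·6!/21! = 1/814773960
Racah Σ t=0..4: t=0:+1/87091200 t=1:−1/4976640 t=2:+1/2073600 t=3:−1/4976640 t=4:+1/87091200 = 1/9676800
⇒ 3j(7 5 8; 0 0 0)² = 360/46189, sgn +1
Racah Σ t=3..4: t=3:−1/348364800 t=4:+1/1045094400 = -1/522547200
⇒ 3j(7 5 8; 2 4 -6)² = 4/323, sgn -1
4πI² = N·(3j₀)²·(3jₘ)² = 21600/79781
I = -1·√(0.270741/4π) = -0.14678180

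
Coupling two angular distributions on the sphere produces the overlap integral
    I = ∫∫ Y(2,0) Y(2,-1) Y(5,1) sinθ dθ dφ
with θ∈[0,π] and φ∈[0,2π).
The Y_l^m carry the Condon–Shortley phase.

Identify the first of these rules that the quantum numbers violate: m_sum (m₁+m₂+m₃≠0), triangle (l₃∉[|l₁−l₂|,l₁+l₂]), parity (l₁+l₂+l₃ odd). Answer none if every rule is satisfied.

Σmᵢ = 0  ✓
l₃∈[|l₁−l₂|,l₁+l₂]=[0,4], have l₃=5  ✗
Σlᵢ = 9 ⇒ odd

triangle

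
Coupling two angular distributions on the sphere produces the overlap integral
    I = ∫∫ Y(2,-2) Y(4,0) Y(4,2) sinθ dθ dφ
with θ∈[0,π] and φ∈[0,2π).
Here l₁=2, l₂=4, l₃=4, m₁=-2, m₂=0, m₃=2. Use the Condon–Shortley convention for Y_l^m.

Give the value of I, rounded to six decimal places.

-0.190365

Checks pass: Σm=0; 10 even; l₃=4∈[2,6].
(2·2+1)(2·4+1)(2·4+1) = 405
Δ: 2! 2! 6! / 11! → 1/13860
sum: t=0:+1/192 t=1:−1/36 t=2:+1/192 = -5/288
3j²(2 4 4; 0 0 0) = Δ·Π!·Σ² = 20/693  (sign -1)
sum: t=2:+1/192 = 1/192
3j²(2 4 4; -2 0 2) = Δ·Π!·Σ² = 3/77  (sign +1)
combine: 4πI² = 405·20/693·3/77 = 2700/5929
take √, sign -1: I = -0.19036462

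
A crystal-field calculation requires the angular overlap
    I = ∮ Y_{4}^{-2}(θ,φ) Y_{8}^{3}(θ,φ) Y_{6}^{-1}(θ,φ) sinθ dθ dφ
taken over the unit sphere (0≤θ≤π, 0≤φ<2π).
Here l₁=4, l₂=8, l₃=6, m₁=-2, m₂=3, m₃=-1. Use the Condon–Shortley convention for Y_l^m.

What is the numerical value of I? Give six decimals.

m-sum 0 ✓  L=18 even ✓  4≤6≤12 ✓
Π(2lᵢ+1) = 9×17×13 = 1989
triangle coeff Δ(4,8,6) = 1/23279256
Σ_t [2,4]: t=2:+1/1658880 t=3:−1/518400 t=4:+1/1658880 = -1/1382400
(3j)²=504/46189 [(4 8 6; 0 0 0)], sign=-1
Σ_t [4,6]: t=4:+1/2903040 t=5:−1/2073600 t=6:+1/20736000 = -13/145152000
(3j)²=13/9044 [(4 8 6; -2 3 -1)], sign=+1
⇒ 4πI² = 2106/67507
I = (-1)√(2106/67507/(4π)) = -0.04982529

-0.049825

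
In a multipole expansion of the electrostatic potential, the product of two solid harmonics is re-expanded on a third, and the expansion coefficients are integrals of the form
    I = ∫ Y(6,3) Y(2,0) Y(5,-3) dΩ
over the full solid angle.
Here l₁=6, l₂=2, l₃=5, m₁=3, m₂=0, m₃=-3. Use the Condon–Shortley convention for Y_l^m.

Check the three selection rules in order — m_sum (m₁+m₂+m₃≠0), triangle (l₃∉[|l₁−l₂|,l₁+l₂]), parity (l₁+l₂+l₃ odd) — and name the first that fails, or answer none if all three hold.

parity

azimuthal sum: 3 + 0 − 3 = 0  ✓
4 ≤ 5 ≤ 8 (triangle on l)  ✓
L = 6 + 2 + 5 = 13 (odd)  ✗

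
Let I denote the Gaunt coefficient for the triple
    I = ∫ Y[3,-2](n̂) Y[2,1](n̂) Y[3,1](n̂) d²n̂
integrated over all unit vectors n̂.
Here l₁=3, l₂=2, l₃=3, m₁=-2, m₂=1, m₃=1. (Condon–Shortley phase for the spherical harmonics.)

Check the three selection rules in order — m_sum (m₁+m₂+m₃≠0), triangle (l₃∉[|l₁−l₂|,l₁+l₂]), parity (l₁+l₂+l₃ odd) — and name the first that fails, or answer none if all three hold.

none

m₁+m₂+m₃ = -2 + 1 + 1 = 0  ✓
triangle: |3−2|=1 ≤ l₃=3 ≤ 3+2=5  ✓
parity: l₁+l₂+l₃ = 8 is even  ✓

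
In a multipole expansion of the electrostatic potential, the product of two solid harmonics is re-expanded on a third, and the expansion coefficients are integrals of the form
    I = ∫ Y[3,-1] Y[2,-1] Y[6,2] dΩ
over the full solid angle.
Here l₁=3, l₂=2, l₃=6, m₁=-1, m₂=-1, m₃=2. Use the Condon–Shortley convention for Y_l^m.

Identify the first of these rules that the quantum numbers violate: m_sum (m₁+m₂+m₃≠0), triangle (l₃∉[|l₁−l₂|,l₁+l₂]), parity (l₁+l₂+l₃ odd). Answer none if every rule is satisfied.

Σmᵢ = 0  ✓
l₃∈[|l₁−l₂|,l₁+l₂]=[1,5], have l₃=6  ✗
Σlᵢ = 11 ⇒ odd

triangle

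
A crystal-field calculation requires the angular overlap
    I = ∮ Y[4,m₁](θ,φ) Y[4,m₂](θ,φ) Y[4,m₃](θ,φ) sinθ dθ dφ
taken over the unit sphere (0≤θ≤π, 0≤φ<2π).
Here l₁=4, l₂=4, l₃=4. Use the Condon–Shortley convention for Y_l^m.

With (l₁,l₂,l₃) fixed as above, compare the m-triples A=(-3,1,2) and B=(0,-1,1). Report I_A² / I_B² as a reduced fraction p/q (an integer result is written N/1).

l's match ⇒ only the (l;m) 3-j factors differ between A and B.
A: triangle coeff Δ(4,4,4) = 1/450450; Σ_t [3,4]: t=3:−1/576 t=4:+1/864 = -1/1728; (3j)²=5/1287 [(4 4 4; -3 1 2)], sign=-1
B: triangle coeff Δ(4,4,4) = 1/450450; Σ_t [0,3]: t=0:+1/3456 t=1:−1/144 t=2:+1/96 t=3:−1/864 = 1/384; (3j)²=9/2002 [(4 4 4; 0 -1 1)], sign=-1
I_A²/I_B² = (5/1287)/(9/2002) = 70/81

70/81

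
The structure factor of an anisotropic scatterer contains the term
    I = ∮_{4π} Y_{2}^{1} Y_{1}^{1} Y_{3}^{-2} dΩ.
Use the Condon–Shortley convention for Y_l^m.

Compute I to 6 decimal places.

0.261169

m-sum 0 ✓  L=6 even ✓  1≤3≤3 ✓
Π(2lᵢ+1) = 5×3×7 = 105
triangle coeff Δ(2,1,3) = 1/105
Σ_t [0,0]: t=0:+1/4 = 1/4
(3j)²=3/35 [(2 1 3; 0 0 0)], sign=-1
Σ_t [0,0]: t=0:+1/12 = 1/12
(3j)²=2/21 [(2 1 3; 1 1 -2)], sign=-1
⇒ 4πI² = 6/7
I = (+1)√(6/7/(4π)) = 0.26116903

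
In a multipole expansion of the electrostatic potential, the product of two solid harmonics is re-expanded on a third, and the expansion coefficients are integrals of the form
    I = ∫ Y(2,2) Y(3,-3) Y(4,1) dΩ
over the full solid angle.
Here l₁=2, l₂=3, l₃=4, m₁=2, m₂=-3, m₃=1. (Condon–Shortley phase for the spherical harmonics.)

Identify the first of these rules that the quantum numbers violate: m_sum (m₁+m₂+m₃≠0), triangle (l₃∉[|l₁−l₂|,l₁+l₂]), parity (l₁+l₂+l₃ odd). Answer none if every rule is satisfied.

parity

azimuthal sum: 2 − 3 + 1 = 0  ✓
1 ≤ 4 ≤ 5 (triangle on l)  ✓
L = 2 + 3 + 4 = 9 (odd)  ✗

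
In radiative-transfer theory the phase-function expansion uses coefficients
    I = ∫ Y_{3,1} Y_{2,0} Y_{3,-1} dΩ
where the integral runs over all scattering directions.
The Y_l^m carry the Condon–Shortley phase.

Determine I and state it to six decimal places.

Checks pass: Σm=0; 8 even; l₃=3∈[1,5].
(2·3+1)(2·2+1)(2·3+1) = 245
Δ: 2! 4! 2! / 9! → 1/3780
sum: t=0:+1/24 t=1:−1/4 t=2:+1/24 = -1/6
3j²(3 2 3; 0 0 0) = Δ·Π!·Σ² = 4/105  (sign +1)
sum: t=0:+1/16 t=1:−1/6 t=2:+1/96 = -3/32
3j²(3 2 3; 1 0 -1) = Δ·Π!·Σ² = 3/140  (sign -1)
combine: 4πI² = 245·4/105·3/140 = 1/5
take √, sign -1: I = -0.12615663

-0.126157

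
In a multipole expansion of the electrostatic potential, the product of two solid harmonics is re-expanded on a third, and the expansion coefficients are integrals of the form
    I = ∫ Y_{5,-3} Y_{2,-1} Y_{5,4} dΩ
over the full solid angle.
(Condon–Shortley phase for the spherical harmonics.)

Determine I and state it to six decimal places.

0.196098

m-sum 0 ✓  L=12 even ✓  3≤5≤7 ✓
Π(2lᵢ+1) = 11×5×11 = 605
triangle coeff Δ(5,2,5) = 1/38610
Σ_t [0,2]: t=0:+1/2880 t=1:−1/576 t=2:+1/2880 = -1/960
(3j)²=10/429 [(5 2 5; 0 0 0)], sign=+1
Σ_t [0,1]: t=0:+1/80640 t=1:−1/10080 = -1/11520
(3j)²=49/1430 [(5 2 5; -3 -1 4)], sign=+1
⇒ 4πI² = 245/507
I = (+1)√(245/507/(4π)) = 0.19609844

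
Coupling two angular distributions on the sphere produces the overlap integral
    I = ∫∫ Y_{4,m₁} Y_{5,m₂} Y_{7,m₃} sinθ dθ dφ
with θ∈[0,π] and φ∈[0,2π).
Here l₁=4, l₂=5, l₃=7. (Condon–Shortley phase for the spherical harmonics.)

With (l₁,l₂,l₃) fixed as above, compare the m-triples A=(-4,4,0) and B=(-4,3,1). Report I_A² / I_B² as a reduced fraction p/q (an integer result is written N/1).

Same 4,5,7: normalisation and zero-m 3j drop out of the ratio.
A: Δ: 2! 6! 8! / 17! → 1/6126120; sum: t=2:+1/7257600 = 1/7257600; 3j²(4 5 7; -4 4 0) = Δ·Π!·Σ² = 14/12155  (sign -1)
B: Δ: 2! 6! 8! / 17! → 1/6126120; sum: t=2:+1/2073600 = 1/2073600; 3j²(4 5 7; -4 3 1) = Δ·Π!·Σ² = 392/109395  (sign +1)
I_A²/I_B² = (14/12155)/(392/109395) = 9/28

9/28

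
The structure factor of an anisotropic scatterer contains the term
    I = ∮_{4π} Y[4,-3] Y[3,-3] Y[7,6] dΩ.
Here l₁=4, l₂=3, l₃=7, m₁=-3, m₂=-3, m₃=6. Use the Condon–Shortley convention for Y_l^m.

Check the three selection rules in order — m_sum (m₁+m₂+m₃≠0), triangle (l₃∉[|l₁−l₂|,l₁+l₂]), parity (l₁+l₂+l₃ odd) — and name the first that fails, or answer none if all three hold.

none

m₁+m₂+m₃ = -3 − 3 + 6 = 0  ✓
triangle: |4−3|=1 ≤ l₃=7 ≤ 4+3=7  ✓
parity: l₁+l₂+l₃ = 14 is even  ✓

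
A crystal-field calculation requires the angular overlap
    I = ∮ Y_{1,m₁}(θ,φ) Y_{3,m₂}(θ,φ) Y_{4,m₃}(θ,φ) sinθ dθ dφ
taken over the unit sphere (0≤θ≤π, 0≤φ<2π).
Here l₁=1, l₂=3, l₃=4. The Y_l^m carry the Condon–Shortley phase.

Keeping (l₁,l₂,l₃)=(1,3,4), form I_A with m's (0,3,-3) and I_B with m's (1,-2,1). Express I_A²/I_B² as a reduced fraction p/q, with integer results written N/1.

7/3

Shared (l₁,l₂,l₃)=(1,3,4): N and (l;000)² cancel in I_A²/I_B².
A: Δ = 0!·2!·6!/9! = 1/252; Racah Σ t=0..0: t=0:+1/720 = 1/720; ⇒ 3j(1 3 4; 0 3 -3)² = 1/36, sgn -1
B: Δ = 0!·2!·6!/9! = 1/252; Racah Σ t=0..0: t=0:+1/240 = 1/240; ⇒ 3j(1 3 4; 1 -2 1)² = 1/84, sgn -1
I_A²/I_B² = (1/36)/(1/84) = 7/3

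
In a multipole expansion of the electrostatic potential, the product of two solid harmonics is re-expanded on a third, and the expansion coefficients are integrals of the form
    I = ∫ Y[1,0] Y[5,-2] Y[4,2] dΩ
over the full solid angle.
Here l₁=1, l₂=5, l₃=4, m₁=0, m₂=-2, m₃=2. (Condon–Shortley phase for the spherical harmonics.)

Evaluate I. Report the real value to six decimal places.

m-sum 0 ✓  L=10 even ✓  4≤4≤6 ✓
Π(2lᵢ+1) = 3×11×9 = 297
triangle coeff Δ(1,5,4) = 1/495
Σ_t [1,1]: t=1:−1/576 = -1/576
(3j)²=5/99 [(1 5 4; 0 0 0)], sign=-1
Σ_t [1,1]: t=1:−1/1440 = -1/1440
(3j)²=7/165 [(1 5 4; 0 -2 2)], sign=-1
⇒ 4πI² = 7/11
I = (+1)√(7/11/(4π)) = 0.22503380

0.225034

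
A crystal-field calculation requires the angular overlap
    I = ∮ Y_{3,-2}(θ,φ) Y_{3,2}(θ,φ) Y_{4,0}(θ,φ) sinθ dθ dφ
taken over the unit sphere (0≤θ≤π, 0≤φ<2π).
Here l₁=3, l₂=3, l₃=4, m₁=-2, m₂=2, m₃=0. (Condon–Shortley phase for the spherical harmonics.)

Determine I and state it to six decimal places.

Checks pass: Σm=0; 10 even; l₃=4∈[0,6].
(2·3+1)(2·3+1)(2·4+1) = 441
Δ: 2! 4! 4! / 11! → 1/34650
sum: t=0:+1/72 t=1:−1/16 t=2:+1/72 = -5/144
3j²(3 3 4; 0 0 0) = Δ·Π!·Σ² = 2/77  (sign -1)
sum: t=1:−1/576 t=2:+1/72 = 7/576
3j²(3 3 4; -2 2 0) = Δ·Π!·Σ² = 7/198  (sign +1)
combine: 4πI² = 441·2/77·7/198 = 49/121
take √, sign -1: I = -0.17951487

-0.179515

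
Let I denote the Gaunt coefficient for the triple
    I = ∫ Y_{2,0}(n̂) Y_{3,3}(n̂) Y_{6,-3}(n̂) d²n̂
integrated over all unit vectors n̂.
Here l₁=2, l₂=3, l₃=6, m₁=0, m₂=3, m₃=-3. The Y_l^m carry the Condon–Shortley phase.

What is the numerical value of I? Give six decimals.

0.000000

l₃=6 ∉ [1,5] — triangle fails ⇒ I = 0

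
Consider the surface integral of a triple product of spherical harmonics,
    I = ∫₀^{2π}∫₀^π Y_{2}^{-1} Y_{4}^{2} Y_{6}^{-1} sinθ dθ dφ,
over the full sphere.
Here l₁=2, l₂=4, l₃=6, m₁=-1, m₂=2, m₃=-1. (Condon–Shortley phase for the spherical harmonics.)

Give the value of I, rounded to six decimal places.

-0.133065

Rules hold: Σm=0, L=12 even, 2≤6≤6.
N = 5·9·13 = 585
Δ = 0!·4!·8!/13! = 1/6435
Racah Σ t=0..0: t=0:+1/2304 = 1/2304
⇒ 3j(2 4 6; 0 0 0)² = 5/143, sgn +1
Racah Σ t=0..0: t=0:+1/8640 = 1/8640
⇒ 3j(2 4 6; -1 2 -1)² = 14/1287, sgn -1
4πI² = N·(3j₀)²·(3jₘ)² = 350/1573
I = -1·√(0.222505/4π) = -0.13306527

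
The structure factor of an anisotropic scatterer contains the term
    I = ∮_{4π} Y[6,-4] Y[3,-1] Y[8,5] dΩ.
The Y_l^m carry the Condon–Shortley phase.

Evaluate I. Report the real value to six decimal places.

Σlᵢ=17 odd — θ-integrand is odd under cosθ→−cosθ; I=0

0.000000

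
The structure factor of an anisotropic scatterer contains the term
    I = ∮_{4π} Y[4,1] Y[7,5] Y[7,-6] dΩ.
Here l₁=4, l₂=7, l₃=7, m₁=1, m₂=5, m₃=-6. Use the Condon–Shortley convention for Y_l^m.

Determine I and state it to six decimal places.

-0.082726

Checks pass: Σm=0; 18 even; l₃=7∈[3,11].
(2·4+1)(2·7+1)(2·7+1) = 2025
Δ: 4! 4! 10! / 19! → 1/58198140
sum: t=0:+1/17418240 t=1:−1/622080 t=2:+1/230400 t=3:−1/622080 t=4:+1/17418240 = 1/806400
3j²(4 7 7; 0 0 0) = Δ·Π!·Σ² = 2268/230945  (sign -1)
sum: t=2:+1/87091200 t=3:−1/52254720 = -1/130636800
3j²(4 7 7; 1 5 -6) = Δ·Π!·Σ² = 88/20349  (sign +1)
combine: 4πI² = 2025·2268/230945·88/20349 = 116640/1356277
take √, sign -1: I = -0.08272650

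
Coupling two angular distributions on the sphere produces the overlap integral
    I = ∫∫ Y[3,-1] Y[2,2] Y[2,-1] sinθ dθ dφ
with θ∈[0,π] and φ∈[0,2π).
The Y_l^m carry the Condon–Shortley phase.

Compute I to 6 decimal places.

0.000000

l₁+l₂+l₃=7 is odd: 3j(l;000)=0 ⇒ I=0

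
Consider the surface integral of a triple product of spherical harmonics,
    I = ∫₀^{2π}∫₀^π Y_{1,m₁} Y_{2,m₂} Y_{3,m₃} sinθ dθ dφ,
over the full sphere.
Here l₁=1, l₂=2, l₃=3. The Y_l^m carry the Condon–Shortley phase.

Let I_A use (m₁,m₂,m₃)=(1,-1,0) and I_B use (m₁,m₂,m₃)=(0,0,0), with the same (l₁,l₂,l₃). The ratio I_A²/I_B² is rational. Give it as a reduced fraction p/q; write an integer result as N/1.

Shared (l₁,l₂,l₃)=(1,2,3): N and (l;000)² cancel in I_A²/I_B².
A: Δ = 0!·2!·4!/7! = 1/105; Racah Σ t=0..0: t=0:+1/12 = 1/12; ⇒ 3j(1 2 3; 1 -1 0)² = 1/35, sgn -1
B: Δ = 0!·2!·4!/7! = 1/105; Racah Σ t=0..0: t=0:+1/4 = 1/4; ⇒ 3j(1 2 3; 0 0 0)² = 3/35, sgn -1
I_A²/I_B² = (1/35)/(3/35) = 1/3

1/3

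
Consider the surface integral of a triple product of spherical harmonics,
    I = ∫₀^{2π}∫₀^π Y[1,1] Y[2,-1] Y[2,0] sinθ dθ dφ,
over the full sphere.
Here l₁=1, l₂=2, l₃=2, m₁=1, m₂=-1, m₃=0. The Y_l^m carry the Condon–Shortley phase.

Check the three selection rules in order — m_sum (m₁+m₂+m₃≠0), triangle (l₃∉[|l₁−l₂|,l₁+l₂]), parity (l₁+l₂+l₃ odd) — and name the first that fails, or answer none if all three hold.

parity

m₁+m₂+m₃ = 1 − 1 + 0 = 0  ✓
triangle: |1−2|=1 ≤ l₃=2 ≤ 1+2=3  ✓
parity: l₁+l₂+l₃ = 5 is odd  ✗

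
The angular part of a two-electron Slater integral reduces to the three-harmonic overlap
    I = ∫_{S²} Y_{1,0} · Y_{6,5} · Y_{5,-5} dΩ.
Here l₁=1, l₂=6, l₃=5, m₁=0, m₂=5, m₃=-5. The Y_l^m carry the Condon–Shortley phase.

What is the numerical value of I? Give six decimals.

-0.135514

Rules hold: Σm=0, L=12 even, 5≤5≤7.
N = 3·13·11 = 429
Δ = 2!·0!·10!/13! = 1/858
Racah Σ t=1..1: t=1:−1/14400 = -1/14400
⇒ 3j(1 6 5; 0 0 0)² = 6/143, sgn +1
Racah Σ t=1..1: t=1:−1/3628800 = -1/3628800
⇒ 3j(1 6 5; 0 5 -5)² = 1/78, sgn -1
4πI² = N·(3j₀)²·(3jₘ)² = 3/13
I = -1·√(0.230769/4π) = -0.13551395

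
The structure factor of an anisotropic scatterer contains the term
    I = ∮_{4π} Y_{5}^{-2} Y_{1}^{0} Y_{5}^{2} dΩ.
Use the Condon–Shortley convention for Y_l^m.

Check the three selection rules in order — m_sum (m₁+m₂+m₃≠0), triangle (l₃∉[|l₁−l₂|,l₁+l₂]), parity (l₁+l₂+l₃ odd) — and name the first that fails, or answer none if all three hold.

m₁+m₂+m₃ = -2 + 0 + 2 = 0  ✓
triangle: |5−1|=4 ≤ l₃=5 ≤ 5+1=6  ✓
parity: l₁+l₂+l₃ = 11 is odd  ✗

parity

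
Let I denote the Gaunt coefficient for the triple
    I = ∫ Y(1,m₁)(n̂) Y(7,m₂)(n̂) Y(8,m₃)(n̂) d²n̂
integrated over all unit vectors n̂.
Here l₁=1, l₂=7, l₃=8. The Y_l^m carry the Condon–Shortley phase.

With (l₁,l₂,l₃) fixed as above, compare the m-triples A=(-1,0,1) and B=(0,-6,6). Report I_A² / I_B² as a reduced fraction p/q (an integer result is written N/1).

l's match ⇒ only the (l;m) 3-j factors differ between A and B.
A: triangle coeff Δ(1,7,8) = 1/2040; Σ_t [0,0]: t=0:+1/50803200 = 1/50803200; (3j)²=3/170 [(1 7 8; -1 0 1)], sign=-1
B: triangle coeff Δ(1,7,8) = 1/2040; Σ_t [0,0]: t=0:+1/6227020800 = 1/6227020800; (3j)²=7/510 [(1 7 8; 0 -6 6)], sign=+1
I_A²/I_B² = (3/170)/(7/510) = 9/7

9/7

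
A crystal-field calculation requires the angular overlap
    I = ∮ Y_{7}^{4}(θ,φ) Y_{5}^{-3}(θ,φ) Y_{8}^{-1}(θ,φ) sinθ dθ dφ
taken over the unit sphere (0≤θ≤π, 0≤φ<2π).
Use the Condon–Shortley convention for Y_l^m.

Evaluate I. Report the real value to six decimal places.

Checks pass: Σm=0; 20 even; l₃=8∈[2,12].
(2·7+1)(2·5+1)(2·8+1) = 2805
Δ: 4! 10! 6! / 21! → 1/814773960
sum: t=0:+1/87091200 t=1:−1/4976640 t=2:+1/2073600 t=3:−1/4976640 t=4:+1/87091200 = 1/9676800
3j²(7 5 8; 0 0 0) = Δ·Π!·Σ² = 360/46189  (sign +1)
sum: t=0:+1/34836480 t=1:−1/58060800 t=2:+1/1045094400 = 13/1045094400
3j²(7 5 8; 4 -3 -1) = Δ·Π!·Σ² = 13/1938  (sign -1)
combine: 4πI² = 2805·360/46189·13/1938 = 900/6137
take √, sign -1: I = -0.10802848

-0.108028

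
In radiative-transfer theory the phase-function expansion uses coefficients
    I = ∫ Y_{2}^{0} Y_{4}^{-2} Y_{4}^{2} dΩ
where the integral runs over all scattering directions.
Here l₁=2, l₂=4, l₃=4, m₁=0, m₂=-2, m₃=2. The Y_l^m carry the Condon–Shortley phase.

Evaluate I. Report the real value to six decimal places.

Rules hold: Σm=0, L=10 even, 2≤4≤6.
N = 5·9·9 = 405
Δ = 2!·2!·6!/11! = 1/13860
Racah Σ t=0..2: t=0:+1/192 t=1:−1/36 t=2:+1/192 = -5/288
⇒ 3j(2 4 4; 0 0 0)² = 20/693, sgn -1
Racah Σ t=0..2: t=0:+1/192 t=1:−1/120 t=2:+1/2880 = -1/360
⇒ 3j(2 4 4; 0 -2 2)² = 16/3465, sgn -1
4πI² = N·(3j₀)²·(3jₘ)² = 320/5929
I = +1·√(0.053972/4π) = 0.06553591

0.065536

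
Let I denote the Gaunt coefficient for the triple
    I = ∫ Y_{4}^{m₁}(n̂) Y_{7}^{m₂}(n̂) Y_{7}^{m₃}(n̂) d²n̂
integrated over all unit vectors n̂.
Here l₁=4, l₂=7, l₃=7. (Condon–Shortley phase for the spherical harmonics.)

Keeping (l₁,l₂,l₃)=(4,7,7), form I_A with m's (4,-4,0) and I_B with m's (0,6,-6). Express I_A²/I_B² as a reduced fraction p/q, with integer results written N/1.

Same 4,7,7: normalisation and zero-m 3j drop out of the ratio.
A: Δ: 4! 4! 10! / 19! → 1/58198140; sum: t=0:+1/17418240 = 1/17418240; 3j²(4 7 7; 4 -4 0) = Δ·Π!·Σ² = 175/12597  (sign -1)
B: Δ: 4! 4! 10! / 19! → 1/58198140; sum: t=3:−1/130636800 t=4:+1/209018880 = -1/348364800; 3j²(4 7 7; 0 6 -6) = Δ·Π!·Σ² = 143/45220  (sign +1)
I_A²/I_B² = (175/12597)/(143/45220) = 24500/5577

24500/5577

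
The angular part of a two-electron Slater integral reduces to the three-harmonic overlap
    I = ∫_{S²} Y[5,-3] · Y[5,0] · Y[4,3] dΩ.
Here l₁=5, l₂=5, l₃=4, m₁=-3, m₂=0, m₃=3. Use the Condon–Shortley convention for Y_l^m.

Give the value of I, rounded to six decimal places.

Rules hold: Σm=0, L=14 even, 0≤4≤10.
N = 11·11·9 = 1089
Δ = 6!·4!·4!/15! = 1/3153150
Racah Σ t=1..5: t=1:−1/69120 t=2:+1/1728 t=3:−1/576 t=4:+1/1728 t=5:−1/69120 = -7/11520
⇒ 3j(5 5 4; 0 0 0)² = 2/143, sgn -1
Racah Σ t=4..5: t=4:+1/6912 t=5:−1/17280 = 1/11520
⇒ 3j(5 5 4; -3 0 3)² = 2/143, sgn -1
4πI² = N·(3j₀)²·(3jₘ)² = 36/169
I = +1·√(0.213018/4π) = 0.13019760

0.130198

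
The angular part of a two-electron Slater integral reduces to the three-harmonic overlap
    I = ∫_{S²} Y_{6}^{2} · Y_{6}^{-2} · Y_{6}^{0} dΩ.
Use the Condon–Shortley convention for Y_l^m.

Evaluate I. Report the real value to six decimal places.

-0.062979

Rules hold: Σm=0, L=18 even, 0≤6≤12.
N = 13·13·13 = 2197
Δ = 6!·6!·6!/19! = 1/325909584
Racah Σ t=0..6: t=0:+1/373248000 t=1:−1/1728000 t=2:+1/110592 t=3:−1/46656 t=4:+1/110592 t=5:−1/1728000 t=6:+1/373248000 = -7/1555200
⇒ 3j(6 6 6; 0 0 0)² = 400/46189, sgn -1
Racah Σ t=0..4: t=0:+1/1658880 t=1:−1/155520 t=2:+1/110592 t=3:−1/518400 t=4:+1/24883200 = 11/8294400
⇒ 3j(6 6 6; 2 -2 0)² = 11/4199, sgn +1
4πI² = N·(3j₀)²·(3jₘ)² = 5200/104329
I = -1·√(0.0498423/4π) = -0.06297878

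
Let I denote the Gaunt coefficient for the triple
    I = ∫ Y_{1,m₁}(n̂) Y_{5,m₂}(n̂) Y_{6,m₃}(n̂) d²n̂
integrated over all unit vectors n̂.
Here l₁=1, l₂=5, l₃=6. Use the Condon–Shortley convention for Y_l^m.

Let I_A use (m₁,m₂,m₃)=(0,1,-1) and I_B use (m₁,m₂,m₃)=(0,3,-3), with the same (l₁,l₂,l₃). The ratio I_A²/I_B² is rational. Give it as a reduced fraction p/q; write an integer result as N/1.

35/27

l's match ⇒ only the (l;m) 3-j factors differ between A and B.
A: triangle coeff Δ(1,5,6) = 1/858; Σ_t [0,0]: t=0:+1/17280 = 1/17280; (3j)²=35/858 [(1 5 6; 0 1 -1)], sign=-1
B: triangle coeff Δ(1,5,6) = 1/858; Σ_t [0,0]: t=0:+1/80640 = 1/80640; (3j)²=9/286 [(1 5 6; 0 3 -3)], sign=-1
I_A²/I_B² = (35/858)/(9/286) = 35/27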